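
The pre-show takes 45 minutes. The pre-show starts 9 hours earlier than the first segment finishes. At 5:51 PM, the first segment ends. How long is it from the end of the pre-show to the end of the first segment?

495 minutes

The pre-show starts at 5:51 PM − 540 min = 8:51 AM.
The pre-show ends at 8:51 AM + 45 min = 9:36 AM.
From 9:36 AM to 5:51 PM is 495 minutes.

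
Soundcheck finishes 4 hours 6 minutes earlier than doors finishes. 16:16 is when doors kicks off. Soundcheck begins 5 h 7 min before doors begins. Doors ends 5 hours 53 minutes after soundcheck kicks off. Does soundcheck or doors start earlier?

soundcheck

Soundcheck starts at 16:16 − 307 min = 11:09.
Soundcheck starts at 11:09 and doors starts at 16:16, so soundcheck is first.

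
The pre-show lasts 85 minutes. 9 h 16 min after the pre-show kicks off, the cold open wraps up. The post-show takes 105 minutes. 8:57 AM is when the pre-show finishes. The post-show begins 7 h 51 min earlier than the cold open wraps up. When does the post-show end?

The pre-show starts at 8:57 AM − 85 min = 7:32 AM.
The cold open ends at 7:32 AM + 556 min = 4:48 PM.
The post-show starts at 4:48 PM − 471 min = 8:57 AM.
The post-show ends at 8:57 AM + 105 min = 10:42 AM.

10:42 AM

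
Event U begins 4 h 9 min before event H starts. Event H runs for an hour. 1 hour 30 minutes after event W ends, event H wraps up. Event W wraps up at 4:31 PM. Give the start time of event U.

Event H ends at 4:31 PM + 90 min = 6:01 PM.
Event H starts at 6:01 PM − 60 min = 5:01 PM.
Event U starts at 5:01 PM − 249 min = 12:52 PM.

12:52 PM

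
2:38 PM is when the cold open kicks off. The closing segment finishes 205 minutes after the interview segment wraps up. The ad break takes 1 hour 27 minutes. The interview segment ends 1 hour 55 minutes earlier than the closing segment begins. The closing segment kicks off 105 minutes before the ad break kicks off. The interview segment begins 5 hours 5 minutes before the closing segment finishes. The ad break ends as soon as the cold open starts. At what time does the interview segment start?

The ad break ends at 2:38 PM.
The ad break starts at 2:38 PM − 87 min = 1:11 PM.
The closing segment starts at 1:11 PM − 105 min = 11:26 AM.
The interview segment ends at 11:26 AM − 115 min = 9:31 AM.
The closing segment ends at 9:31 AM + 205 min = 12:56 PM.
The interview segment starts at 12:56 PM − 305 min = 7:51 AM.

7:51 AM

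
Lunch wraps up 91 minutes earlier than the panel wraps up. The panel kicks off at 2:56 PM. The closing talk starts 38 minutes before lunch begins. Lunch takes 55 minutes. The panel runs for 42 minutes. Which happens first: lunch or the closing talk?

the closing talk

The panel ends at 2:56 PM + 42 min = 3:38 PM.
Lunch ends at 3:38 PM − 91 min = 2:07 PM.
Lunch starts at 2:07 PM − 55 min = 1:12 PM.
The closing talk starts at 1:12 PM − 38 min = 12:34 PM.
Lunch starts at 1:12 PM and the closing talk starts at 12:34 PM, so the closing talk is first.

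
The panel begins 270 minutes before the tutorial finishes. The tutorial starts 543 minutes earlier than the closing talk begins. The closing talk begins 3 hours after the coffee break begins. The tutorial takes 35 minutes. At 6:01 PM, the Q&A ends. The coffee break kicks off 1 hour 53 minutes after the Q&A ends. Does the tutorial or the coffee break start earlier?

the tutorial

The coffee break starts at 6:01 PM + 113 min = 7:54 PM.
The closing talk starts at 7:54 PM + 180 min = 10:54 PM.
The tutorial starts at 10:54 PM − 543 min = 1:51 PM.
The tutorial starts at 1:51 PM and the coffee break starts at 7:54 PM, so the tutorial is first.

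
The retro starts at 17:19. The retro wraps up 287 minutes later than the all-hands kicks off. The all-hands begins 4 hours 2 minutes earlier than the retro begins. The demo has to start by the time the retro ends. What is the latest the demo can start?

18:04

The all-hands starts at 17:19 − 242 min = 13:17.
The retro ends at 13:17 + 287 min = 18:04.
The demo is bounded by the retro, so the latest it can start is 18:04.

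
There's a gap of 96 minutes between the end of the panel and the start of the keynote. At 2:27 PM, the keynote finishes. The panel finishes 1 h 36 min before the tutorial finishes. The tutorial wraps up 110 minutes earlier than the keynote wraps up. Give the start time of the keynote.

The tutorial ends at 2:27 PM − 110 min = 12:37 PM.
The panel ends at 12:37 PM − 96 min = 11:01 AM.
The keynote starts at 11:01 AM + 96 min = 12:37 PM.

12:37 PM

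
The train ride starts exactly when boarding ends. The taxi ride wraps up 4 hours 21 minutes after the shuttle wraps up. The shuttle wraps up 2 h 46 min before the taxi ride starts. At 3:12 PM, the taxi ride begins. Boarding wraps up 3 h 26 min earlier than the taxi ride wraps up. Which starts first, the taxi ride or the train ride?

the train ride

The shuttle ends at 3:12 PM − 166 min = 12:26 PM.
The taxi ride ends at 12:26 PM + 261 min = 4:47 PM.
Boarding ends at 4:47 PM − 206 min = 1:21 PM.
So the train ride starts at 1:21 PM.
The taxi ride starts at 3:12 PM and the train ride starts at 1:21 PM, so the train ride is first.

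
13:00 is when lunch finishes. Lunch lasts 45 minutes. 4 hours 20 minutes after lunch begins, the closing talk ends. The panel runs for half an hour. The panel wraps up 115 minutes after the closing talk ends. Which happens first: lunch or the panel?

lunch

Lunch starts at 13:00 − 45 min = 12:15.
The closing talk ends at 12:15 + 260 min = 16:35.
The panel ends at 16:35 + 115 min = 18:30.
The panel starts at 18:30 − 30 min = 18:00.
Lunch starts at 12:15 and the panel starts at 18:00, so lunch is first.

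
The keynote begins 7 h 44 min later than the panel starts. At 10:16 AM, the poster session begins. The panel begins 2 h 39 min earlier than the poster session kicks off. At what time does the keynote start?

The panel starts at 10:16 AM − 159 min = 7:37 AM.
The keynote starts at 7:37 AM + 464 min = 3:21 PM.

3:21 PM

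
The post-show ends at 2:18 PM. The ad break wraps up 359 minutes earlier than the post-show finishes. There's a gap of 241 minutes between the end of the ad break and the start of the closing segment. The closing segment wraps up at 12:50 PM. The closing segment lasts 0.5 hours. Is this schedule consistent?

The ad break ends at 2:18 PM − 359 min = 8:19 AM.
The closing segment starts at 8:19 AM + 241 min = 12:20 PM.
The closing segment ends at 12:20 PM + 30 min = 12:50 PM.
That matches the stated 12:50 PM, so the schedule is consistent.

Yes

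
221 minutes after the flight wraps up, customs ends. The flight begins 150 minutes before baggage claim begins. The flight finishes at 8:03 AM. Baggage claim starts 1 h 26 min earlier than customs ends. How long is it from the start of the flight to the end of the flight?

Customs ends at 8:03 AM + 221 min = 11:44 AM.
Baggage claim starts at 11:44 AM − 86 min = 10:18 AM.
The flight starts at 10:18 AM − 150 min = 7:48 AM.
From 7:48 AM to 8:03 AM is 15 minutes.

15 minutes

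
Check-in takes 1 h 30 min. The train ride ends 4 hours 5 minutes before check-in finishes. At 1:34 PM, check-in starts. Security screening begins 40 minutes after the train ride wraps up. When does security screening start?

11:39 AM

Check-in ends at 1:34 PM + 90 min = 3:04 PM.
The train ride ends at 3:04 PM − 245 min = 10:59 AM.
Security screening starts at 10:59 AM + 40 min = 11:39 AM.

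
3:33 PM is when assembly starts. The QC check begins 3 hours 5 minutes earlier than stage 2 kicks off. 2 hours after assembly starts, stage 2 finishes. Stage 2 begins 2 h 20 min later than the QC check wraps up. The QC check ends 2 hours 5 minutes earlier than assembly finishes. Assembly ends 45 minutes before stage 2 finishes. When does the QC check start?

1:58 PM

Stage 2 ends at 3:33 PM + 120 min = 5:33 PM.
Assembly ends at 5:33 PM − 45 min = 4:48 PM.
The QC check ends at 4:48 PM − 125 min = 2:43 PM.
Stage 2 starts at 2:43 PM + 140 min = 5:03 PM.
The QC check starts at 5:03 PM − 185 min = 1:58 PM.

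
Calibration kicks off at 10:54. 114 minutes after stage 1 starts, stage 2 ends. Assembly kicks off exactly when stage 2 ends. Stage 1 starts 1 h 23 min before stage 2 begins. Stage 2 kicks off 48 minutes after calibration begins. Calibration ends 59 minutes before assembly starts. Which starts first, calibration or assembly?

calibration

Stage 2 starts at 10:54 + 48 min = 11:42.
Stage 1 starts at 11:42 − 83 min = 10:19.
Stage 2 ends at 10:19 + 114 min = 12:13.
So assembly starts at 12:13.
Calibration starts at 10:54 and assembly starts at 12:13, so calibration is first.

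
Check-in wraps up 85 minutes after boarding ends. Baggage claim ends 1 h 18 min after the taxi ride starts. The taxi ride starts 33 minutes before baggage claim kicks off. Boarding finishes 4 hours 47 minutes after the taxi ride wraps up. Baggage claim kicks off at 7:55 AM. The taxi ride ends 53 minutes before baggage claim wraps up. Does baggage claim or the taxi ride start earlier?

the taxi ride

The taxi ride starts at 7:55 AM − 33 min = 7:22 AM.
Baggage claim starts at 7:55 AM and the taxi ride starts at 7:22 AM, so the taxi ride is first.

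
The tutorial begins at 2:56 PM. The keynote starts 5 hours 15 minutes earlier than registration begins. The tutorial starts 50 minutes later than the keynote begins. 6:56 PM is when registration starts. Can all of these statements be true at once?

The keynote starts at 6:56 PM − 315 min = 1:41 PM.
The tutorial starts at 1:41 PM + 50 min = 2:31 PM.
But the tutorial is also said to start at 2:56 PM — a 25-minute conflict.

No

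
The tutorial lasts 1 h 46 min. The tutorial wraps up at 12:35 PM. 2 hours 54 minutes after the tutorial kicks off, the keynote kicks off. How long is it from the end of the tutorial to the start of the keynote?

The tutorial starts at 12:35 PM − 106 min = 10:49 AM.
The keynote starts at 10:49 AM + 174 min = 1:43 PM.
From 12:35 PM to 1:43 PM is 68 minutes.

68 minutes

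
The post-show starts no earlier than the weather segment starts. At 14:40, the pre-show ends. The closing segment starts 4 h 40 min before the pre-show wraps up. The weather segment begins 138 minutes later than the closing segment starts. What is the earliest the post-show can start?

The closing segment starts at 14:40 − 280 min = 10:00.
The weather segment starts at 10:00 + 138 min = 12:18.
The post-show is bounded by the weather segment, so the earliest it can start is 12:18.

12:18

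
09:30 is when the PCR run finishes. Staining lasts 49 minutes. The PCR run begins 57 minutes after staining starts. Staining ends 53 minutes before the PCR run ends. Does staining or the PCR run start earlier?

staining

Staining ends at 09:30 − 53 min = 08:37.
Staining starts at 08:37 − 49 min = 07:48.
The PCR run starts at 07:48 + 57 min = 08:45.
Staining starts at 07:48 and the PCR run starts at 08:45, so staining is first.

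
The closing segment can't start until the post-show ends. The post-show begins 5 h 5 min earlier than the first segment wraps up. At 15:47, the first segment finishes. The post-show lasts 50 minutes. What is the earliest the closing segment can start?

11:32

The post-show starts at 15:47 − 305 min = 10:42.
The post-show ends at 10:42 + 50 min = 11:32.
The closing segment is bounded by the post-show, so the earliest it can start is 11:32.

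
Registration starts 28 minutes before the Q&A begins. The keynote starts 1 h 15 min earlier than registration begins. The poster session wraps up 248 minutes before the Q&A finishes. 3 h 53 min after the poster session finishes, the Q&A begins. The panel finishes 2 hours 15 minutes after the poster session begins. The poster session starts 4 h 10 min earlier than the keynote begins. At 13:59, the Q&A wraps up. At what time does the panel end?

10:06

The poster session ends at 13:59 − 248 min = 09:51.
The Q&A starts at 09:51 + 233 min = 13:44.
Registration starts at 13:44 − 28 min = 13:16.
The keynote starts at 13:16 − 75 min = 12:01.
The poster session starts at 12:01 − 250 min = 07:51.
The panel ends at 07:51 + 135 min = 10:06.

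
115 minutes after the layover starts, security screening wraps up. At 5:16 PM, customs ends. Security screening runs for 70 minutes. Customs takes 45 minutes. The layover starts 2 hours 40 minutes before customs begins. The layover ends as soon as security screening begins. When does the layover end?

Customs starts at 5:16 PM − 45 min = 4:31 PM.
The layover starts at 4:31 PM − 160 min = 1:51 PM.
Security screening ends at 1:51 PM + 115 min = 3:46 PM.
Security screening starts at 3:46 PM − 70 min = 2:36 PM.
So the layover ends at 2:36 PM.

2:36 PM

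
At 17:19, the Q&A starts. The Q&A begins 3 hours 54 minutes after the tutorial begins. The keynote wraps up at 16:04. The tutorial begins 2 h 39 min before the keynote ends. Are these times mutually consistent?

Yes

The tutorial starts at 16:04 − 159 min = 13:25.
The Q&A starts at 13:25 + 234 min = 17:19.
That matches the stated 17:19, so the schedule is consistent.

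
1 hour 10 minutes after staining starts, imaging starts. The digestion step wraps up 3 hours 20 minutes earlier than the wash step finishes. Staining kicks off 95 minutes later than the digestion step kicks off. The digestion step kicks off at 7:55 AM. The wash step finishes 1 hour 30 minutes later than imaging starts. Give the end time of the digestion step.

Staining starts at 7:55 AM + 95 min = 9:30 AM.
Imaging starts at 9:30 AM + 70 min = 10:40 AM.
The wash step ends at 10:40 AM + 90 min = 12:10 PM.
The digestion step ends at 12:10 PM − 200 min = 8:50 AM.

8:50 AM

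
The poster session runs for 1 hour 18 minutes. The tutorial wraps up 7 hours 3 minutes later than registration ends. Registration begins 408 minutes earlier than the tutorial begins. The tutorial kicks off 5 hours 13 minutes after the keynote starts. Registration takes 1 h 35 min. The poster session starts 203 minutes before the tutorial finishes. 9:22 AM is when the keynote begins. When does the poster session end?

The tutorial starts at 9:22 AM + 313 min = 2:35 PM.
Registration starts at 2:35 PM − 408 min = 7:47 AM.
Registration ends at 7:47 AM + 95 min = 9:22 AM.
The tutorial ends at 9:22 AM + 423 min = 4:25 PM.
The poster session starts at 4:25 PM − 203 min = 1:02 PM.
The poster session ends at 1:02 PM + 78 min = 2:20 PM.

2:20 PM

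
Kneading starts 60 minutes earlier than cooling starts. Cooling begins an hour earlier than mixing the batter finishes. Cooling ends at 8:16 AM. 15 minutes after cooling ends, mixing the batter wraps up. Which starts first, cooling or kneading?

Mixing the batter ends at 8:16 AM + 15 min = 8:31 AM.
Cooling starts at 8:31 AM − 60 min = 7:31 AM.
Kneading starts at 7:31 AM − 60 min = 6:31 AM.
Cooling starts at 7:31 AM and kneading starts at 6:31 AM, so kneading is first.

kneading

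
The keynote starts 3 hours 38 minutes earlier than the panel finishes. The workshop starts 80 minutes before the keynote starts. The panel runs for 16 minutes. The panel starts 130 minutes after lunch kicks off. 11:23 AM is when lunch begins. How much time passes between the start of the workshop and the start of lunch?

2 h 32 min

The panel starts at 11:23 AM + 130 min = 1:33 PM.
The panel ends at 1:33 PM + 16 min = 1:49 PM.
The keynote starts at 1:49 PM − 218 min = 10:11 AM.
The workshop starts at 10:11 AM − 80 min = 8:51 AM.
From 8:51 AM to 11:23 AM is 2 h 32 min.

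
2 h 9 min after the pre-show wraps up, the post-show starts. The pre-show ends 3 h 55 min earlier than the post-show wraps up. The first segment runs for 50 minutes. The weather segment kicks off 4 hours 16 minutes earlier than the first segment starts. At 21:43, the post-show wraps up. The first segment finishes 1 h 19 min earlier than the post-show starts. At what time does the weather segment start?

13:32

The pre-show ends at 21:43 − 235 min = 17:48.
The post-show starts at 17:48 + 129 min = 19:57.
The first segment ends at 19:57 − 79 min = 18:38.
The first segment starts at 18:38 − 50 min = 17:48.
The weather segment starts at 17:48 − 256 min = 13:32.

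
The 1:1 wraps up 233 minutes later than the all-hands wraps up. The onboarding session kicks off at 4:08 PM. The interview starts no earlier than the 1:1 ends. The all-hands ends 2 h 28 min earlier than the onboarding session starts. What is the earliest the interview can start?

5:33 PM

The all-hands ends at 4:08 PM − 148 min = 1:40 PM.
The 1:1 ends at 1:40 PM + 233 min = 5:33 PM.
The interview is bounded by the 1:1, so the earliest it can start is 5:33 PM.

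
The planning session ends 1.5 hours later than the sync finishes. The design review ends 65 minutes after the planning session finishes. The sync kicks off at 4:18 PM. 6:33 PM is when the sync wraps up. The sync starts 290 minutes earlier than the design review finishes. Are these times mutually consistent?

The planning session ends at 6:33 PM + 90 min = 8:03 PM.
The design review ends at 8:03 PM + 65 min = 9:08 PM.
The sync starts at 9:08 PM − 290 min = 4:18 PM.
That matches the stated 4:18 PM, so the schedule is consistent.

Yes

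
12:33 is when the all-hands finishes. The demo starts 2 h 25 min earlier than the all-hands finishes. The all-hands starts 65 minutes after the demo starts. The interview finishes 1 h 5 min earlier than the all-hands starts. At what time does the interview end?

10:08

The demo starts at 12:33 − 145 min = 10:08.
The all-hands starts at 10:08 + 65 min = 11:13.
The interview ends at 11:13 − 65 min = 10:08.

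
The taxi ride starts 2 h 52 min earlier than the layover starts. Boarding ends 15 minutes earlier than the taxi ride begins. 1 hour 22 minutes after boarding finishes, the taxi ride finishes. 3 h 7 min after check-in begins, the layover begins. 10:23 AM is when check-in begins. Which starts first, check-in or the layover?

The layover starts at 10:23 AM + 187 min = 1:30 PM.
Check-in starts at 10:23 AM and the layover starts at 1:30 PM, so check-in is first.

check-in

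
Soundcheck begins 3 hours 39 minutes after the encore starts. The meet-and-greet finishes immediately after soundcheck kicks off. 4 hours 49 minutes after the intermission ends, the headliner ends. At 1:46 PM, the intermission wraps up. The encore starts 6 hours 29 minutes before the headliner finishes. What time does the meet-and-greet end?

The headliner ends at 1:46 PM + 289 min = 6:35 PM.
The encore starts at 6:35 PM − 389 min = 12:06 PM.
Soundcheck starts at 12:06 PM + 219 min = 3:45 PM.
So the meet-and-greet ends at 3:45 PM.

3:45 PM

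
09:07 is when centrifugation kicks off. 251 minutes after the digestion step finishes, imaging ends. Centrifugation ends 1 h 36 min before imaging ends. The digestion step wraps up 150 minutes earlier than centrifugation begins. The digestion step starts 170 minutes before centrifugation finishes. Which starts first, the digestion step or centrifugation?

the digestion step

The digestion step ends at 09:07 − 150 min = 06:37.
Imaging ends at 06:37 + 251 min = 10:48.
Centrifugation ends at 10:48 − 96 min = 09:12.
The digestion step starts at 09:12 − 170 min = 06:22.
The digestion step starts at 06:22 and centrifugation starts at 09:07, so the digestion step is first.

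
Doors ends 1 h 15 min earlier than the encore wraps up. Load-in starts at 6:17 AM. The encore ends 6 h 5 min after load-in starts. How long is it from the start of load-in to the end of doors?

The encore ends at 6:17 AM + 365 min = 12:22 PM.
Doors ends at 12:22 PM − 75 min = 11:07 AM.
From 6:17 AM to 11:07 AM is 290 minutes.

290 minutes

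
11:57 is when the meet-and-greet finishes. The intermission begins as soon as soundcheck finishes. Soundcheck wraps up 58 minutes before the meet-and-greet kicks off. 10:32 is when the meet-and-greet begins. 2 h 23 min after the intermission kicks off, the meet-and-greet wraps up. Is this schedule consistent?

Yes

Soundcheck ends at 10:32 − 58 min = 09:34.
So the intermission starts at 09:34.
The meet-and-greet ends at 09:34 + 143 min = 11:57.
That matches the stated 11:57, so the schedule is consistent.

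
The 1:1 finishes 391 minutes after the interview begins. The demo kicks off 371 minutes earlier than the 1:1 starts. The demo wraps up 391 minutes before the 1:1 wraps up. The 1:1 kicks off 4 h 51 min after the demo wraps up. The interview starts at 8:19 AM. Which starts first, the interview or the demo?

the demo

The 1:1 ends at 8:19 AM + 391 min = 2:50 PM.
The demo ends at 2:50 PM − 391 min = 8:19 AM.
The 1:1 starts at 8:19 AM + 291 min = 1:10 PM.
The demo starts at 1:10 PM − 371 min = 6:59 AM.
The interview starts at 8:19 AM and the demo starts at 6:59 AM, so the demo is first.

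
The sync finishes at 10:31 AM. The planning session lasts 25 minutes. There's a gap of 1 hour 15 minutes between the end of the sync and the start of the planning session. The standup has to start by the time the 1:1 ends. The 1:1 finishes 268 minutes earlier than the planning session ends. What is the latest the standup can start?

7:43 AM

The planning session starts at 10:31 AM + 75 min = 11:46 AM.
The planning session ends at 11:46 AM + 25 min = 12:11 PM.
The 1:1 ends at 12:11 PM − 268 min = 7:43 AM.
The standup is bounded by the 1:1, so the latest it can start is 7:43 AM.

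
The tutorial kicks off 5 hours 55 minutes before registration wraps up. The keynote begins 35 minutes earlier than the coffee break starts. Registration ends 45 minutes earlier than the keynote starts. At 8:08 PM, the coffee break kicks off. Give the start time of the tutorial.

The keynote starts at 8:08 PM − 35 min = 7:33 PM.
Registration ends at 7:33 PM − 45 min = 6:48 PM.
The tutorial starts at 6:48 PM − 355 min = 12:53 PM.

12:53 PM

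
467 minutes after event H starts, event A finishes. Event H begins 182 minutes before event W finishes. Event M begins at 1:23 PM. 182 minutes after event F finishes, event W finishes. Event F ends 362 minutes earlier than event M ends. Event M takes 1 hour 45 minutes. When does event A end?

4:53 PM

Event M ends at 1:23 PM + 105 min = 3:08 PM.
Event F ends at 3:08 PM − 362 min = 9:06 AM.
Event W ends at 9:06 AM + 182 min = 12:08 PM.
Event H starts at 12:08 PM − 182 min = 9:06 AM.
Event A ends at 9:06 AM + 467 min = 4:53 PM.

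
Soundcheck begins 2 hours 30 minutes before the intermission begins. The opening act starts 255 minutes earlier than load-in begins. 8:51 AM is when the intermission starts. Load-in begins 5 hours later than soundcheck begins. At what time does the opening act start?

7:06 AM

Soundcheck starts at 8:51 AM − 150 min = 6:21 AM.
Load-in starts at 6:21 AM + 300 min = 11:21 AM.
The opening act starts at 11:21 AM − 255 min = 7:06 AM.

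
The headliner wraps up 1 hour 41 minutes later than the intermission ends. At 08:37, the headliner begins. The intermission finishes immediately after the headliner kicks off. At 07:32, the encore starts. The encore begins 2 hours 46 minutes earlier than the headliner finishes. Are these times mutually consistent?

Yes

The intermission ends at 08:37.
The headliner ends at 08:37 + 101 min = 10:18.
The encore starts at 10:18 − 166 min = 07:32.
That matches the stated 07:32, so the schedule is consistent.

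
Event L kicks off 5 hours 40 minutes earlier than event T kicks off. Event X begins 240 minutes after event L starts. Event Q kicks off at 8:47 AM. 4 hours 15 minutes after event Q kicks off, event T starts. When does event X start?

11:22 AM

Event T starts at 8:47 AM + 255 min = 1:02 PM.
Event L starts at 1:02 PM − 340 min = 7:22 AM.
Event X starts at 7:22 AM + 240 min = 11:22 AM.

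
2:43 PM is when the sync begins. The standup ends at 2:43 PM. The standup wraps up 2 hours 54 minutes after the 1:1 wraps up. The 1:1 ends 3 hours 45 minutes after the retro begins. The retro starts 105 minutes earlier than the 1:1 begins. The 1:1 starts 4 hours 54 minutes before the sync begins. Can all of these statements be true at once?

Yes

The 1:1 starts at 2:43 PM − 294 min = 9:49 AM.
The retro starts at 9:49 AM − 105 min = 8:04 AM.
The 1:1 ends at 8:04 AM + 225 min = 11:49 AM.
The standup ends at 11:49 AM + 174 min = 2:43 PM.
That matches the stated 2:43 PM, so the schedule is consistent.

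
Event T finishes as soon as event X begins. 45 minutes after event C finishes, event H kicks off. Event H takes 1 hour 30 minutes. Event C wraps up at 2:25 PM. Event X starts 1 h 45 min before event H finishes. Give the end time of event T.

2:55 PM

Event H starts at 2:25 PM + 45 min = 3:10 PM.
Event H ends at 3:10 PM + 90 min = 4:40 PM.
Event X starts at 4:40 PM − 105 min = 2:55 PM.
So event T ends at 2:55 PM.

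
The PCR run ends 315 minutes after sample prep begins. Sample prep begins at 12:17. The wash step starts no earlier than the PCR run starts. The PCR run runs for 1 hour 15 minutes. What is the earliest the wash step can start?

16:17

The PCR run ends at 12:17 + 315 min = 17:32.
The PCR run starts at 17:32 − 75 min = 16:17.
The wash step is bounded by the PCR run, so the earliest it can start is 16:17.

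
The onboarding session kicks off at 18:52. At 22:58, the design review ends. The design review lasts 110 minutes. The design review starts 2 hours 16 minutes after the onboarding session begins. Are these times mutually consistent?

The design review starts at 18:52 + 136 min = 21:08.
The design review ends at 21:08 + 110 min = 22:58.
That matches the stated 22:58, so the schedule is consistent.

Yes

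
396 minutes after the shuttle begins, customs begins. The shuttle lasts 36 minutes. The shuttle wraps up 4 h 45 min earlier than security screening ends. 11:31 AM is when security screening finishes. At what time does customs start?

The shuttle ends at 11:31 AM − 285 min = 6:46 AM.
The shuttle starts at 6:46 AM − 36 min = 6:10 AM.
Customs starts at 6:10 AM + 396 min = 12:46 PM.

12:46 PM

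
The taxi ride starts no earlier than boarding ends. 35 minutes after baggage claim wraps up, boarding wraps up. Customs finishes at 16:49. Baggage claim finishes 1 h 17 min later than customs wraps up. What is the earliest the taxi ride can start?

Baggage claim ends at 16:49 + 77 min = 18:06.
Boarding ends at 18:06 + 35 min = 18:41.
The taxi ride is bounded by boarding, so the earliest it can start is 18:41.

18:41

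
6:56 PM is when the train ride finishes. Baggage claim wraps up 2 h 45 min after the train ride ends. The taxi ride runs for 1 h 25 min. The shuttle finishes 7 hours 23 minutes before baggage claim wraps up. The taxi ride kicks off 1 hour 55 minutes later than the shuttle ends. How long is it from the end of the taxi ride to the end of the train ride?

Baggage claim ends at 6:56 PM + 165 min = 9:41 PM.
The shuttle ends at 9:41 PM − 443 min = 2:18 PM.
The taxi ride starts at 2:18 PM + 115 min = 4:13 PM.
The taxi ride ends at 4:13 PM + 85 min = 5:38 PM.
From 5:38 PM to 6:56 PM is 1 hour 18 minutes.

1 hour 18 minutes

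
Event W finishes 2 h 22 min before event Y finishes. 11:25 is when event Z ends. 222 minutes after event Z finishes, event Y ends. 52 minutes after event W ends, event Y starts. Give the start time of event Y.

Event Y ends at 11:25 + 222 min = 15:07.
Event W ends at 15:07 − 142 min = 12:45.
Event Y starts at 12:45 + 52 min = 13:37.

13:37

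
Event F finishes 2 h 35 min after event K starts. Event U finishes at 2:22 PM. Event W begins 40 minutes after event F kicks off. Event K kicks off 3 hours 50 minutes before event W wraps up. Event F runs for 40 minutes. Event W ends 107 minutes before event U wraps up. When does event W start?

Event W ends at 2:22 PM − 107 min = 12:35 PM.
Event K starts at 12:35 PM − 230 min = 8:45 AM.
Event F ends at 8:45 AM + 155 min = 11:20 AM.
Event F starts at 11:20 AM − 40 min = 10:40 AM.
Event W starts at 10:40 AM + 40 min = 11:20 AM.

11:20 AM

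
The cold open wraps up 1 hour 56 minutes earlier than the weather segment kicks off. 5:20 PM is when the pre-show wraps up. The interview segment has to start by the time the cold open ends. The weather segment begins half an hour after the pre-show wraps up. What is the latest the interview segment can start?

The weather segment starts at 5:20 PM + 30 min = 5:50 PM.
The cold open ends at 5:50 PM − 116 min = 3:54 PM.
The interview segment is bounded by the cold open, so the latest it can start is 3:54 PM.

3:54 PM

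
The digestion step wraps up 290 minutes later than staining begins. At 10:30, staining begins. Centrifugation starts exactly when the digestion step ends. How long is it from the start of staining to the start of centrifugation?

4 hours 50 minutes

The digestion step ends at 10:30 + 290 min = 15:20.
So centrifugation starts at 15:20.
From 10:30 to 15:20 is 4 hours 50 minutes.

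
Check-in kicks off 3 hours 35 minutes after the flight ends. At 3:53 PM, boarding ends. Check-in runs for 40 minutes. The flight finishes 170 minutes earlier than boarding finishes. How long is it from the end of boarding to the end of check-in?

The flight ends at 3:53 PM − 170 min = 1:03 PM.
Check-in starts at 1:03 PM + 215 min = 4:38 PM.
Check-in ends at 4:38 PM + 40 min = 5:18 PM.
From 3:53 PM to 5:18 PM is 1 hour 25 minutes.

1 hour 25 minutes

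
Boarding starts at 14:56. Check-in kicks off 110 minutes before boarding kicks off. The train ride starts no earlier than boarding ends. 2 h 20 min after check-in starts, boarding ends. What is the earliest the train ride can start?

Check-in starts at 14:56 − 110 min = 13:06.
Boarding ends at 13:06 + 140 min = 15:26.
The train ride is bounded by boarding, so the earliest it can start is 15:26.

15:26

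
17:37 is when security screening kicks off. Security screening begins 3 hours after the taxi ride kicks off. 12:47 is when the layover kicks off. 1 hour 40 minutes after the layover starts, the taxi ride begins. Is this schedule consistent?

The taxi ride starts at 12:47 + 100 min = 14:27.
Security screening starts at 14:27 + 180 min = 17:27.
But security screening is also said to start at 17:37 — a 10-minute conflict.

No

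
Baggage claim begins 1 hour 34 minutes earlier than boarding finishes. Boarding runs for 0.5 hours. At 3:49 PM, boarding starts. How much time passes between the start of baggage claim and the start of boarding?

Boarding ends at 3:49 PM + 30 min = 4:19 PM.
Baggage claim starts at 4:19 PM − 94 min = 2:45 PM.
From 2:45 PM to 3:49 PM is 1 hour 4 minutes.

1 hour 4 minutes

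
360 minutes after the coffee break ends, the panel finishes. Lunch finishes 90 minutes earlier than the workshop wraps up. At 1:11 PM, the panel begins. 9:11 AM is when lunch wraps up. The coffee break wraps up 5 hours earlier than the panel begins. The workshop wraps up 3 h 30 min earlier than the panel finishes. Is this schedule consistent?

The coffee break ends at 1:11 PM − 300 min = 8:11 AM.
The panel ends at 8:11 AM + 360 min = 2:11 PM.
The workshop ends at 2:11 PM − 210 min = 10:41 AM.
Lunch ends at 10:41 AM − 90 min = 9:11 AM.
That matches the stated 9:11 AM, so the schedule is consistent.

Yes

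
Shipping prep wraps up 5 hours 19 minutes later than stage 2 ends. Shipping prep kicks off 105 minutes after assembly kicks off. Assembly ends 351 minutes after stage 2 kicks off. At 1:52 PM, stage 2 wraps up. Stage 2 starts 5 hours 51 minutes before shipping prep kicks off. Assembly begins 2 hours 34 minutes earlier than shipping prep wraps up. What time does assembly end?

Shipping prep ends at 1:52 PM + 319 min = 7:11 PM.
Assembly starts at 7:11 PM − 154 min = 4:37 PM.
Shipping prep starts at 4:37 PM + 105 min = 6:22 PM.
Stage 2 starts at 6:22 PM − 351 min = 12:31 PM.
Assembly ends at 12:31 PM + 351 min = 6:22 PM.

6:22 PM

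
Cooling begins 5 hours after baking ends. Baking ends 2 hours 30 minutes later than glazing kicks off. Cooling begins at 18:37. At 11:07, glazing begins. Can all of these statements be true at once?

Baking ends at 11:07 + 150 min = 13:37.
Cooling starts at 13:37 + 300 min = 18:37.
That matches the stated 18:37, so the schedule is consistent.

Yes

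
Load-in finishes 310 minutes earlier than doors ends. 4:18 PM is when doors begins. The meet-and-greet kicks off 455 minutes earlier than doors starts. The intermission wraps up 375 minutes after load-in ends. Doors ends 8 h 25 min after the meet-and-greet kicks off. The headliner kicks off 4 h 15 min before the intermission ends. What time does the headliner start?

1:58 PM

The meet-and-greet starts at 4:18 PM − 455 min = 8:43 AM.
Doors ends at 8:43 AM + 505 min = 5:08 PM.
Load-in ends at 5:08 PM − 310 min = 11:58 AM.
The intermission ends at 11:58 AM + 375 min = 6:13 PM.
The headliner starts at 6:13 PM − 255 min = 1:58 PM.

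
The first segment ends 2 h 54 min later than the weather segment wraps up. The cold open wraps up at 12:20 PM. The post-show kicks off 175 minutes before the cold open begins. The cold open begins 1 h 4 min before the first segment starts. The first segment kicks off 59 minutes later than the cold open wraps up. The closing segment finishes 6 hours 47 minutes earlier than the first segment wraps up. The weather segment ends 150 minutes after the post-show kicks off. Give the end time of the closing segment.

The first segment starts at 12:20 PM + 59 min = 1:19 PM.
The cold open starts at 1:19 PM − 64 min = 12:15 PM.
The post-show starts at 12:15 PM − 175 min = 9:20 AM.
The weather segment ends at 9:20 AM + 150 min = 11:50 AM.
The first segment ends at 11:50 AM + 174 min = 2:44 PM.
The closing segment ends at 2:44 PM − 407 min = 7:57 AM.

7:57 AM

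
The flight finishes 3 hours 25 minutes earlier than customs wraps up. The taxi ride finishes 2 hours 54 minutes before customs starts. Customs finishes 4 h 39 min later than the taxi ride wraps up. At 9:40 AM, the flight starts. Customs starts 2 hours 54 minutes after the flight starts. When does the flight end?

Customs starts at 9:40 AM + 174 min = 12:34 PM.
The taxi ride ends at 12:34 PM − 174 min = 9:40 AM.
Customs ends at 9:40 AM + 279 min = 2:19 PM.
The flight ends at 2:19 PM − 205 min = 10:54 AM.

10:54 AM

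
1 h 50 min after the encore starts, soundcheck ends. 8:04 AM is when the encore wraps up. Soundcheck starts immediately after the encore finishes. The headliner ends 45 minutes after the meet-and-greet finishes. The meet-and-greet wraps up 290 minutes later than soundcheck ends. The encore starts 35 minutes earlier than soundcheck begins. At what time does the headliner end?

Soundcheck starts at 8:04 AM.
The encore starts at 8:04 AM − 35 min = 7:29 AM.
Soundcheck ends at 7:29 AM + 110 min = 9:19 AM.
The meet-and-greet ends at 9:19 AM + 290 min = 2:09 PM.
The headliner ends at 2:09 PM + 45 min = 2:54 PM.

2:54 PM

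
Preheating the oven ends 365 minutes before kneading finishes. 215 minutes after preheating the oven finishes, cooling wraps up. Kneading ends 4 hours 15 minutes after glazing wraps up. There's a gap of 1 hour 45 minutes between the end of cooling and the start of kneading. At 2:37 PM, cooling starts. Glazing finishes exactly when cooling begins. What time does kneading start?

Glazing ends at 2:37 PM.
Kneading ends at 2:37 PM + 255 min = 6:52 PM.
Preheating the oven ends at 6:52 PM − 365 min = 12:47 PM.
Cooling ends at 12:47 PM + 215 min = 4:22 PM.
Kneading starts at 4:22 PM + 105 min = 6:07 PM.

6:07 PM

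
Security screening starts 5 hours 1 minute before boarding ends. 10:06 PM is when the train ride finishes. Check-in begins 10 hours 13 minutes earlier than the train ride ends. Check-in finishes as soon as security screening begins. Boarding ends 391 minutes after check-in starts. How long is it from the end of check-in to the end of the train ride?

8 h 43 min

Check-in starts at 10:06 PM − 613 min = 11:53 AM.
Boarding ends at 11:53 AM + 391 min = 6:24 PM.
Security screening starts at 6:24 PM − 301 min = 1:23 PM.
So check-in ends at 1:23 PM.
From 1:23 PM to 10:06 PM is 8 h 43 min.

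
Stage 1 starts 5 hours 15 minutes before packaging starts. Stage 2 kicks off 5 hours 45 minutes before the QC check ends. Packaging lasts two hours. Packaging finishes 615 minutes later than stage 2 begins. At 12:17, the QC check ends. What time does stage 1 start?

Stage 2 starts at 12:17 − 345 min = 06:32.
Packaging ends at 06:32 + 615 min = 16:47.
Packaging starts at 16:47 − 120 min = 14:47.
Stage 1 starts at 14:47 − 315 min = 09:32.

09:32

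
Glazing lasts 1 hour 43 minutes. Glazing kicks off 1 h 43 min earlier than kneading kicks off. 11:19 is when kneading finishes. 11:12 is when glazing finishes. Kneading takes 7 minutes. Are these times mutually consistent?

Yes

Kneading starts at 11:19 − 7 min = 11:12.
Glazing starts at 11:12 − 103 min = 09:29.
Glazing ends at 09:29 + 103 min = 11:12.
That matches the stated 11:12, so the schedule is consistent.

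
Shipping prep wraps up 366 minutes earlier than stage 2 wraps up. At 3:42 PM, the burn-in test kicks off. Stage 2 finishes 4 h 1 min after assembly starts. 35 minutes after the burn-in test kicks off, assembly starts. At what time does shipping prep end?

2:12 PM

Assembly starts at 3:42 PM + 35 min = 4:17 PM.
Stage 2 ends at 4:17 PM + 241 min = 8:18 PM.
Shipping prep ends at 8:18 PM − 366 min = 2:12 PM.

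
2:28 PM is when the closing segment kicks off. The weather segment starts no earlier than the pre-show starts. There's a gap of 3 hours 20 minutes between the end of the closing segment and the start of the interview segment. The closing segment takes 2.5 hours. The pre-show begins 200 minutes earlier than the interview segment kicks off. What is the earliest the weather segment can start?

4:58 PM

The closing segment ends at 2:28 PM + 150 min = 4:58 PM.
The interview segment starts at 4:58 PM + 200 min = 8:18 PM.
The pre-show starts at 8:18 PM − 200 min = 4:58 PM.
The weather segment is bounded by the pre-show, so the earliest it can start is 4:58 PM.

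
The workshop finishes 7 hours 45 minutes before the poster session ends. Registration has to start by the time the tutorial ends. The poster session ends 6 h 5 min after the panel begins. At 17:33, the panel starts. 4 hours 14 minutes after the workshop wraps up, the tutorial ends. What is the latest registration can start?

The poster session ends at 17:33 + 365 min = 23:38.
The workshop ends at 23:38 − 465 min = 15:53.
The tutorial ends at 15:53 + 254 min = 20:07.
Registration is bounded by the tutorial, so the latest it can start is 20:07.

20:07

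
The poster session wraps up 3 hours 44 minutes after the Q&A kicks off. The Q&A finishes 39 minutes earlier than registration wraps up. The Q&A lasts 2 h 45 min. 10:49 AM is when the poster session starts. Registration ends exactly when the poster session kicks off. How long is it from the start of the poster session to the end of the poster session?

Registration ends at 10:49 AM.
The Q&A ends at 10:49 AM − 39 min = 10:10 AM.
The Q&A starts at 10:10 AM − 165 min = 7:25 AM.
The poster session ends at 7:25 AM + 224 min = 11:09 AM.
From 10:49 AM to 11:09 AM is 20 minutes.

20 minutes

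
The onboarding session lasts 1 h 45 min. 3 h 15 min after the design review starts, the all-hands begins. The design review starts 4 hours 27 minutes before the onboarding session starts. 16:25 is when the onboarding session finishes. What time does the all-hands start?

The onboarding session starts at 16:25 − 105 min = 14:40.
The design review starts at 14:40 − 267 min = 10:13.
The all-hands starts at 10:13 + 195 min = 13:28.

13:28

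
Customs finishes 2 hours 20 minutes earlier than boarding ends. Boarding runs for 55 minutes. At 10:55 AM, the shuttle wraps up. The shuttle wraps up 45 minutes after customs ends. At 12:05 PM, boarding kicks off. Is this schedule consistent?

Boarding ends at 12:05 PM + 55 min = 1:00 PM.
Customs ends at 1:00 PM − 140 min = 10:40 AM.
The shuttle ends at 10:40 AM + 45 min = 11:25 AM.
But the shuttle is also said to end at 10:55 AM — a 30-minute conflict.

No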